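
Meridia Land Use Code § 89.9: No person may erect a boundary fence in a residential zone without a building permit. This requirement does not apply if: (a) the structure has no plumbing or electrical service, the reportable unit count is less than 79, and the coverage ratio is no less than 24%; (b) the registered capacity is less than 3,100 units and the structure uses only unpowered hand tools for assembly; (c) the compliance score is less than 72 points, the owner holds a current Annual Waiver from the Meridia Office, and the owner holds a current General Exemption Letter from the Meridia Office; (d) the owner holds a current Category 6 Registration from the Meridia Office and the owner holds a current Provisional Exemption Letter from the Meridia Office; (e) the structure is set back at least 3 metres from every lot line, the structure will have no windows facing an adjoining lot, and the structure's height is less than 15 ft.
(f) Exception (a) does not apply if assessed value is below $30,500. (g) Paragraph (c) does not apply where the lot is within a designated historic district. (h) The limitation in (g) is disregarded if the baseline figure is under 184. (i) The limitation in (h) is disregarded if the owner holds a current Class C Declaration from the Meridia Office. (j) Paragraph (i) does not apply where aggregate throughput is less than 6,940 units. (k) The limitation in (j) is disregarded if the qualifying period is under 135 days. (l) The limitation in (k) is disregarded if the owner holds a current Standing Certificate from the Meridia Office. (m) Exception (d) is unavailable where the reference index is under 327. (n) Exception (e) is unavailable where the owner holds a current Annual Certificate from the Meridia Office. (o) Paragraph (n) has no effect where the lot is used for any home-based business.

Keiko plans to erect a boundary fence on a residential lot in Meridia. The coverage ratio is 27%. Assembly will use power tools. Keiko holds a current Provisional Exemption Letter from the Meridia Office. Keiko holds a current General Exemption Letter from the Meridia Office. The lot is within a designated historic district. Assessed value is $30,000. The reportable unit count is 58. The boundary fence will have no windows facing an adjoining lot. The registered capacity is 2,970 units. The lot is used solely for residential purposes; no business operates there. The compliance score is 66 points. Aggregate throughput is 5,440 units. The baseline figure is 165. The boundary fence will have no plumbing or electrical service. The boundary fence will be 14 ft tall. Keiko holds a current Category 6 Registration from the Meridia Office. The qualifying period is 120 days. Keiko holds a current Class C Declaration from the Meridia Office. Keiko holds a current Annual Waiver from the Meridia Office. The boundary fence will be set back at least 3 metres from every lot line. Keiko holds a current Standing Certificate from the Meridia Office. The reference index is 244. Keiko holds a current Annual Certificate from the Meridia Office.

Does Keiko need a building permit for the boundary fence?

Exception (a) is satisfied on its face — there is no plumbing or electrical service; the reportable unit count is 58, less than the 79 limit; the coverage ratio is 27%, meeting the 24% threshold. Turning to paragraph (f): (f) is triggered — assessed value is $30,000, below the $30,500 limit. Exception (a) does not apply.
Exception (b) fails — assembly uses power tools.
Exception (c): the compliance score is 66 points, less than the 72 points limit; a current Annual Waiver is held; a current General Exemption Letter is held — every condition holds. Considering the limiting provisions: (g) would limit (c) — the lot is in a historic district — but (h) sets (g) aside: (h) is engaged — the baseline figure is 165, under the 184 limit. (i) is engaged (a current Class C Declaration is held), but yields to (j): (j) operates against (i): aggregate throughput is 5,440 units, less than the 6,940 units limit. (k) would limit (j) — the qualifying period is 120 days, under the 135 days limit — but (l) sets (k) aside: (l) is triggered — a current Standing Certificate is held. Exception (c) stands.
Exception (d) is satisfied on its face — a current Category 6 Registration is held; a current Provisional Exemption Letter is held. But: (m) is engaged — the reference index is 244, under the 327 limit. Exception (d) does not apply.
All of (e)'s requirements are met (the setback is at least 3 m on every side; no windows face an adjoining lot; the structure's height is 14 ft, less than the 15 ft limit). However, paragraphs (n)–(o) must be considered: (n) is triggered — a current Annual Certificate is held. (o), which would lift (n), does not operate here — the lot is solely residential. (e) is therefore removed.

No — exception (c) applies; Keiko does not need a building permit.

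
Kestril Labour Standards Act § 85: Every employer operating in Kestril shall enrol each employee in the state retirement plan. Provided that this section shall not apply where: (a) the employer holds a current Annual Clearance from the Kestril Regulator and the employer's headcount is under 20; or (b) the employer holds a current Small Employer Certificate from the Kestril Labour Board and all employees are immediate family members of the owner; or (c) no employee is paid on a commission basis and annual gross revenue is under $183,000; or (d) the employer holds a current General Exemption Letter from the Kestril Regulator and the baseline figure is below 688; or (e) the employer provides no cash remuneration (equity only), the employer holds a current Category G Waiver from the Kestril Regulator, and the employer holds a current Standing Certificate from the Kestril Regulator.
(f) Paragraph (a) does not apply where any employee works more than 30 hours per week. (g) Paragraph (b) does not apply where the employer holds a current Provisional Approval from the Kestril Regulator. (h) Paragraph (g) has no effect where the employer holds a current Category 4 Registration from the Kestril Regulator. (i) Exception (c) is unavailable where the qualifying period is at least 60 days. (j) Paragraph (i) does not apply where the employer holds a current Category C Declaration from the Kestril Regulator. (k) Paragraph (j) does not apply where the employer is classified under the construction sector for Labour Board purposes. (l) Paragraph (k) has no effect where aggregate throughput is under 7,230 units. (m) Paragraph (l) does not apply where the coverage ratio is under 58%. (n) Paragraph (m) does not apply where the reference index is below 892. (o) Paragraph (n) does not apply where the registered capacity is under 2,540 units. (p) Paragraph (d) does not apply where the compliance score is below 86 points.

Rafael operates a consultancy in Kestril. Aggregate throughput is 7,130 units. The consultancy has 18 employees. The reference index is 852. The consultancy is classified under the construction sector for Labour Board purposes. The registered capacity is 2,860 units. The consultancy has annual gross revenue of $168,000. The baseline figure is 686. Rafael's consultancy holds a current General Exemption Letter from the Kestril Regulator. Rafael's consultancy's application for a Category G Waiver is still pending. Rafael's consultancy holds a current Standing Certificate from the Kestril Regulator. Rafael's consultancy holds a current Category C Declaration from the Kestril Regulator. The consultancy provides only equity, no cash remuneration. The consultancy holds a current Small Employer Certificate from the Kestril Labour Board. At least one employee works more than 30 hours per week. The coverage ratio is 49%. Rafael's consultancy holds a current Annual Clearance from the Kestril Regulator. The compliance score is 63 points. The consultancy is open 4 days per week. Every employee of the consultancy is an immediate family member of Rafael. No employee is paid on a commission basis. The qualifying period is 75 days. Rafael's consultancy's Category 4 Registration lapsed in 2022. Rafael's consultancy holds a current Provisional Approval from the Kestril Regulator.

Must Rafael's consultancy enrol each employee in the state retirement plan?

No — exception (c) applies; Rafael's consultancy is not required to enrol each employee in the state retirement plan.

Exception (a)'s conditions are all satisfied: a current Annual Clearance is held; the employer's headcount is 18, under the 20 limit. However, paragraph (f) must be considered: (f) operates against (a): at least one employee exceeds 30 hours/week. Exception (a) does not apply.
Exception (b): a current Small Employer Certificate is held; every employee is an immediate family member — every condition holds. However, paragraphs (g)–(h) must be considered: (g) operates — a current Provisional Approval is held. (h), which would lift (g), is inapplicable — the Category 4 Registration is not current. Exception (b) does not apply.
Exception (c) is satisfied on its face — no employee is paid on commission; annual gross revenue is $168,000, under the $183,000 limit. Considering the limiting provisions: (i) would limit (c) — the qualifying period is 75 days, meeting the 60 days threshold — but (j) sets (i) aside: (j) operates against (i): a current Category C Declaration is held. (k) is triggered (the consultancy is classified under the construction sector), but is displaced by (l): (l) operates — aggregate throughput is 7,130 units, under the 7,230 units limit. (m) is engaged (the coverage ratio is 49%, under the 58% limit), but yields to (n): (n) operates against (m): the reference index is 852, below the 892 limit. (o) is not engaged (the registered capacity is 2,860 units, not under 2,540 units), so (n) stands. Exception (c) stands.
All of (d)'s requirements are met (a current General Exemption Letter is held; the baseline figure is 686, below the 688 limit). However, paragraph (p) must be considered: (p) operates against (d): the compliance score is 63 points, below the 86 points limit. (d) is therefore removed.
Exception (e) requires that the employer holds a current Category G Waiver from the Kestril Regulator; but the Category G Waiver is not current, so (e) is unavailable.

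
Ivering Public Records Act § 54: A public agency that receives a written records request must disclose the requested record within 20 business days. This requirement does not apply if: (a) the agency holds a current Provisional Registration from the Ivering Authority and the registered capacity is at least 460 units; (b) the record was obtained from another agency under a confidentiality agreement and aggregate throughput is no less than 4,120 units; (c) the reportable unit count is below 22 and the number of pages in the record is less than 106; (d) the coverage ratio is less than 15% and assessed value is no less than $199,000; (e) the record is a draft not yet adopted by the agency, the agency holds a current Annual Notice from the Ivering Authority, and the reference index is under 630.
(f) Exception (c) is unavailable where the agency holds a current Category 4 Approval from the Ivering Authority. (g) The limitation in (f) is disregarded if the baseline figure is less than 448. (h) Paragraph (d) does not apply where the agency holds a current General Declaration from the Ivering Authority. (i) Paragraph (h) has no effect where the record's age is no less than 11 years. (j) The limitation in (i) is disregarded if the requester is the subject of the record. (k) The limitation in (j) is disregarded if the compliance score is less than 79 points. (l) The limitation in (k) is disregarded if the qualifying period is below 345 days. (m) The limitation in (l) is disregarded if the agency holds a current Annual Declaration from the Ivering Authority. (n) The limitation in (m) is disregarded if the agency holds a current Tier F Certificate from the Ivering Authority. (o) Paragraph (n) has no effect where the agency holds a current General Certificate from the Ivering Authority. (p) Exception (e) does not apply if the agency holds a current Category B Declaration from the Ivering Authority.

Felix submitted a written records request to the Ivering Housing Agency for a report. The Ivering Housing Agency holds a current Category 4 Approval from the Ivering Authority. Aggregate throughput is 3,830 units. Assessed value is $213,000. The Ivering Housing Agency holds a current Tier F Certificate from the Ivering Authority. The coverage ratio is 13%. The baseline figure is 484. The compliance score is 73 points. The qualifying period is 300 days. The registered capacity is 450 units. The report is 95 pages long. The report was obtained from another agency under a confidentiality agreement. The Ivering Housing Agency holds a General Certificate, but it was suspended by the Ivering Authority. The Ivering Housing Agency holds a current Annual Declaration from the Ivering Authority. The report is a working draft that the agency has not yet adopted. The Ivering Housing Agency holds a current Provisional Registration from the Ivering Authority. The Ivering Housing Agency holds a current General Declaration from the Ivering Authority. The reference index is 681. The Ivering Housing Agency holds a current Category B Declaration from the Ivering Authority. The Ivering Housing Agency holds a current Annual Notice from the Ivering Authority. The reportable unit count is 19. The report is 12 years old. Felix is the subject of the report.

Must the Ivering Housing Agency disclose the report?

Yes — the Ivering Housing Agency must disclose the report.

Exception (a) does not apply: the registered capacity is 450 units, short of 460 units.
Exception (b) does not apply: aggregate throughput is 3,830 units, short of 4,120 units.
Exception (c): the reportable unit count is 19, below the 22 limit; the number of pages in the record is 95, less than the 106 limit — every condition holds. Turning to paragraphs (f)–(g): (f) applies — a current Category 4 Approval is held. (g), which would lift (f), is not triggered — the baseline figure is 484, not less than 448. So (c) is unavailable.
Exception (d): the coverage ratio is 13%, less than the 15% limit; assessed value is $213,000, meeting the $199,000 threshold — every condition holds. But applying paragraphs (h)–(o): (h) is engaged — a current General Declaration is held. (i) would limit (h) — the record's age is 12 years, meeting the 11 years threshold — but (j) sets (i) aside: (j) operates against (i): Felix is the subject of the report. (k) operates (the compliance score is 73 points, less than the 79 points limit), but is displaced by (l): (l) operates against (k): the qualifying period is 300 days, below the 345 days limit. (m) would limit (l) — a current Annual Declaration is held — but (n) sets (m) aside: (n) operates against (m): a current Tier F Certificate is held. (o), which would lift (n), is not triggered — the General Certificate is not current. Exception (d) does not apply.
Exception (e) fails — the reference index is 681, not under 630.
Every exception is unavailable, so the rule governs.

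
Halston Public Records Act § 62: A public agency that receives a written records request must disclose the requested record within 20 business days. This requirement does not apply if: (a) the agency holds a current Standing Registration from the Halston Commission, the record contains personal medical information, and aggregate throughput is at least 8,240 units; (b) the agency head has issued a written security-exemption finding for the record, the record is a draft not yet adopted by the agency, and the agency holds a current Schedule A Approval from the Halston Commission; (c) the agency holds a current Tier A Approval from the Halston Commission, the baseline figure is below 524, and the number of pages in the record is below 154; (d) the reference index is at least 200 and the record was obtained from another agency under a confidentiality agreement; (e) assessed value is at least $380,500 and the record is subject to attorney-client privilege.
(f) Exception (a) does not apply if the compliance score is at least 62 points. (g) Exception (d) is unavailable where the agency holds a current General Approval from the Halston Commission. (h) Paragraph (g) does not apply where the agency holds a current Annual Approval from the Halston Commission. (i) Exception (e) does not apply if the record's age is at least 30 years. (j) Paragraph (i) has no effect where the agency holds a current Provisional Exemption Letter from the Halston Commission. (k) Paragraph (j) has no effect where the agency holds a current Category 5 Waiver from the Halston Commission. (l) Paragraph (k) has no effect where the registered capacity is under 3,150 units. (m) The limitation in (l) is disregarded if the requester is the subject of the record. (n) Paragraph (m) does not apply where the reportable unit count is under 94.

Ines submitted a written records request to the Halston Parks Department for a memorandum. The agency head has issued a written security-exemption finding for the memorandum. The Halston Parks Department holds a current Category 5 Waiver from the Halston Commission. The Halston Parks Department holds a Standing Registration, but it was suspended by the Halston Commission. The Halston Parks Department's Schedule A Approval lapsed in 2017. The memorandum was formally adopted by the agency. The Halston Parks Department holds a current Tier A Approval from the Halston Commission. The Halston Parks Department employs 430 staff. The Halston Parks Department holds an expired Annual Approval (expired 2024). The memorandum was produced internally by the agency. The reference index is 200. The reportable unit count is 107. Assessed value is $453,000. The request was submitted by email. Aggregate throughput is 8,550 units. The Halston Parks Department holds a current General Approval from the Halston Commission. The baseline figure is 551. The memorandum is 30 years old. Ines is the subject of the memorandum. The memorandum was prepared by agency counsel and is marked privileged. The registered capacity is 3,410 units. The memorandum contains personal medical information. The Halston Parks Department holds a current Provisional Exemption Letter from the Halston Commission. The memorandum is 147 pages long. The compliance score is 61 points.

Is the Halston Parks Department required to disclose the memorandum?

Yes — the Halston Parks Department must disclose the memorandum.

Exception (a) fails — the Standing Registration is not current.
Exception (b) requires that the record is a draft not yet adopted by the agency; but the memorandum has been formally adopted, so (b) is unavailable.
Exception (c) requires that the baseline figure is below 524; but the baseline figure is 551, not below 524, so (c) is unavailable.
Exception (d) requires that the record was obtained from another agency under a confidentiality agreement; but the memorandum was produced internally, so (d) is unavailable.
Exception (e): assessed value is $453,000, meeting the $380,500 threshold; the memorandum is privileged — every condition holds. Turning to paragraphs (i)–(n): (i) is engaged — the record's age is 30 years, meeting the 30 years threshold. (j) operates (a current Provisional Exemption Letter is held), but is overridden by (k): (k) operates against (j): a current Category 5 Waiver is held. (l), which would lift (k), is not engaged — the registered capacity is 3,410 units, not under 3,150 units. (e) is therefore removed.
None of the exceptions is available; § 62 applies in full.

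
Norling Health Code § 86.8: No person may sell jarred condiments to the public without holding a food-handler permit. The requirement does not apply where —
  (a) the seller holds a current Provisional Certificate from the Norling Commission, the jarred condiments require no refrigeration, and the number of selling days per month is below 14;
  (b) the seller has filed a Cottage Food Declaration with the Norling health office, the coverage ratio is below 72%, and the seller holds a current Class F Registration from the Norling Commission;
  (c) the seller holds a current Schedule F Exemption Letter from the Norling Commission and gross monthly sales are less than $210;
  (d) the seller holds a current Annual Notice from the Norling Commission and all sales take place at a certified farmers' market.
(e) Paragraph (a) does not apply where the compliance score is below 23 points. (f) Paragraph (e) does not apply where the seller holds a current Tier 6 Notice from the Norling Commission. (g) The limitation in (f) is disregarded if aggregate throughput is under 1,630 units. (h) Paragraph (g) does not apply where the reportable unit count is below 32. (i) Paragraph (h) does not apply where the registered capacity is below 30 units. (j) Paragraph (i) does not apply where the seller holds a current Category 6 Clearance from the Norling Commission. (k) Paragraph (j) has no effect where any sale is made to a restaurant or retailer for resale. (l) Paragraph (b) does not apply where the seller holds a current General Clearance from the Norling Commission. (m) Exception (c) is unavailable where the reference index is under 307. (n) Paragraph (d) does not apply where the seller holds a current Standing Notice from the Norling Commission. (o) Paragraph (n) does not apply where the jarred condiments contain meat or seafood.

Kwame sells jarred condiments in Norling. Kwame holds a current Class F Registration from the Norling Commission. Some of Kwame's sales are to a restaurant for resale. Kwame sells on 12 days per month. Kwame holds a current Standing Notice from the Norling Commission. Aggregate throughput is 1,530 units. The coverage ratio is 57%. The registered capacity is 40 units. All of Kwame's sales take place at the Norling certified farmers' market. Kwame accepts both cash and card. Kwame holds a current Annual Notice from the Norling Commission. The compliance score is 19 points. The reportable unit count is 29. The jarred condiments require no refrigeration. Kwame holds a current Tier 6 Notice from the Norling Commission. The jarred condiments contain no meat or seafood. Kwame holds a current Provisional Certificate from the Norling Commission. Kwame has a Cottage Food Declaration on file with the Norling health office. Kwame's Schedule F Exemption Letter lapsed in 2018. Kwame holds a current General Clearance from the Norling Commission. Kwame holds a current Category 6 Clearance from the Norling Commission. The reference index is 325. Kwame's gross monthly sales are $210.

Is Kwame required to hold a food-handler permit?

No — exception (a) applies; Kwame is not required to hold a food-handler permit.

Exception (a) is satisfied on its face — a current Provisional Certificate is held; the jarred condiments are shelf-stable; the number of selling days per month is 12, below the 14 limit. As to paragraphs (e)–(k): (e) would limit (a) — the compliance score is 19 points, below the 23 points limit — but (f) sets (e) aside: (f) operates — a current Tier 6 Notice is held. (g) would limit (f) — aggregate throughput is 1,530 units, under the 1,630 units limit — but (h) sets (g) aside: (h) operates against (g): the reportable unit count is 29, below the 32 limit. (i), which would lift (h), does not operate here — the registered capacity is 40 units, not below 30 units. So (a) applies.
All of (b)'s requirements are met (a Cottage Food Declaration is on file; the coverage ratio is 57%, below the 72% limit; a current Class F Registration is held). But applying paragraph (l): (l) operates against (b): a current General Clearance is held. So (b) is unavailable.
Exception (c) requires that the seller holds a current Schedule F Exemption Letter from the Norling Commission; but the Schedule F Exemption Letter is not current, so (c) is unavailable.
All of (d)'s requirements are met (a current Annual Notice is held; all sales are at a certified farmers' market). But: (n) operates against (d): a current Standing Notice is held. (o) does not operate here (the jarred condiments contain no meat or seafood), so (n) stands. So (d) is unavailable.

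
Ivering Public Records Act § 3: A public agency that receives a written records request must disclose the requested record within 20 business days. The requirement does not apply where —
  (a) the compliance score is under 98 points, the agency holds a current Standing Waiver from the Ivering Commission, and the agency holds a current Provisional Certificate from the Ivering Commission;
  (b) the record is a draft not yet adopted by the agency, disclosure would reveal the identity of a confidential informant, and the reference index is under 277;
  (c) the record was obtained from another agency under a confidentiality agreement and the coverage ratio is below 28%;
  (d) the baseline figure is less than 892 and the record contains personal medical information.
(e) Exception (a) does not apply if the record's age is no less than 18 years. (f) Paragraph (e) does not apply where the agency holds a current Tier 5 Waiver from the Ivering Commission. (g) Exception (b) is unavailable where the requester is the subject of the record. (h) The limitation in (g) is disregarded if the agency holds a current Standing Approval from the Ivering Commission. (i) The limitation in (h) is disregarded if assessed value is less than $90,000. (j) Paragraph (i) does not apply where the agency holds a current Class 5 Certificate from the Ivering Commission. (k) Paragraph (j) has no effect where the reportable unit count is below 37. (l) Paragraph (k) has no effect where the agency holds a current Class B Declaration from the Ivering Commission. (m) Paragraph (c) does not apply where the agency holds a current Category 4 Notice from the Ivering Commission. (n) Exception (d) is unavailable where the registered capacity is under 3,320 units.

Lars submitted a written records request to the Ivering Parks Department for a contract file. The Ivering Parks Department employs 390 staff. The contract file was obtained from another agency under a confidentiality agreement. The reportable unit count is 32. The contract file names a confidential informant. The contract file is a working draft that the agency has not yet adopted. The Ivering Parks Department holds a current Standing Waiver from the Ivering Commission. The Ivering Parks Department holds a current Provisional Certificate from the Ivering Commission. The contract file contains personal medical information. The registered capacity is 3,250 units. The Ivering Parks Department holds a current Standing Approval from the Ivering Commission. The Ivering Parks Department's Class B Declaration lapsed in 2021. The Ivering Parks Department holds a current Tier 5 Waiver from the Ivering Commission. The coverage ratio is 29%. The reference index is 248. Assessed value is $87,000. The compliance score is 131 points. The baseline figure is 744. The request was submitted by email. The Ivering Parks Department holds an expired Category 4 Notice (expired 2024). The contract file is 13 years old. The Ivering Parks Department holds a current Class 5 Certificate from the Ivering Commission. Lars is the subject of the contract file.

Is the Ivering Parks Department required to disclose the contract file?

Exception (a) requires that the compliance score is under 98 points; but the compliance score is 131 points, not under 98 points, so (a) is unavailable.
Exception (b): the contract file is an unadopted draft; the contract file names a confidential informant; the reference index is 248, under the 277 limit — every condition holds. However, paragraphs (g)–(l) must be considered: (g) is triggered — Lars is the subject of the contract file. (h) applies (a current Standing Approval is held), but is itself disapplied by (i): (i) is engaged — assessed value is $87,000, less than the $90,000 limit. (j) would limit (i) — a current Class 5 Certificate is held — but (k) sets (j) aside: (k) applies — the reportable unit count is 32, below the 37 limit. (l), which would lift (k), is inapplicable — there is no Class B Declaration in force. Exception (b) does not apply.
Exception (c) requires that the coverage ratio is below 28%; but the coverage ratio is 29%, not below 28%, so (c) is unavailable.
Exception (d): the baseline figure is 744, less than the 892 limit; the contract file contains personal medical information — every condition holds. However, paragraph (n) must be considered: (n) operates against (d): the registered capacity is 3,250 units, under the 3,320 units limit. Exception (d) does not apply.
No exception displaces § 3.

Yes — the Ivering Parks Department must disclose the contract file.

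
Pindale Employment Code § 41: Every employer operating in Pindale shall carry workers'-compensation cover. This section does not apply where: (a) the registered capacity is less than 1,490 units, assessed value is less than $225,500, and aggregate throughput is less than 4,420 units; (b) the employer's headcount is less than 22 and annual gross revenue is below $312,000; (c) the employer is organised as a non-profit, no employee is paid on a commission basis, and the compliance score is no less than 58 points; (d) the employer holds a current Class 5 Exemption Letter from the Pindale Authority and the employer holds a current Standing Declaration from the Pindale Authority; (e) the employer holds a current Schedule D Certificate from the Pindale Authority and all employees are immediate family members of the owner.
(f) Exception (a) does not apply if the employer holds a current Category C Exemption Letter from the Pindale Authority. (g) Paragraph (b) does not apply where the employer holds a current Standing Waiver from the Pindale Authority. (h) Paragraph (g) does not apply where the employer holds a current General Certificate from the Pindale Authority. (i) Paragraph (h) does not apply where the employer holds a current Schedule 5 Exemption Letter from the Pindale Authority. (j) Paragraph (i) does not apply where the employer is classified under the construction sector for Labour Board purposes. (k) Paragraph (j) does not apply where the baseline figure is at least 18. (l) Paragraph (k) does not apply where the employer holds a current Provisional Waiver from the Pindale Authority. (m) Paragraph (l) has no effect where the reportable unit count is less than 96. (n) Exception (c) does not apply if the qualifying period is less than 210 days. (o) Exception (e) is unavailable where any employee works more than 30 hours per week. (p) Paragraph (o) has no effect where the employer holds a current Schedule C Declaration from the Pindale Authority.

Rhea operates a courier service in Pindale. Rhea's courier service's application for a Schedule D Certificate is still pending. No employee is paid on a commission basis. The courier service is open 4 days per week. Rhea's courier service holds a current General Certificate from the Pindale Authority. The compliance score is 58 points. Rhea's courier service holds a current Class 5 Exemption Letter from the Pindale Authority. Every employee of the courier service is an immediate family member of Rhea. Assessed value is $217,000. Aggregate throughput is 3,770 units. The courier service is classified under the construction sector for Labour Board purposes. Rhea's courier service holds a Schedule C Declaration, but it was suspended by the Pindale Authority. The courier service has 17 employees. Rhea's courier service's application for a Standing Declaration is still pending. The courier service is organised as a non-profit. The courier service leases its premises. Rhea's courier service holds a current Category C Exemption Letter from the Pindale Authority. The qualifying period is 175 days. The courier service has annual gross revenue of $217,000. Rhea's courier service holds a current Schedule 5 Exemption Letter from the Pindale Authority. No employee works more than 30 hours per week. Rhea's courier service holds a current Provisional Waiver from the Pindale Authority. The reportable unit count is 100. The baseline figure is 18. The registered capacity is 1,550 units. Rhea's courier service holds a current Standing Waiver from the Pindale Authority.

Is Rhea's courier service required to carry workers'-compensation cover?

No — exception (b) applies; Rhea's courier service is not required to carry workers'-compensation cover.

Exception (a) requires that the registered capacity is less than 1,490 units; but the registered capacity is 1,550 units, not less than 1,490 units, so (a) is unavailable.
Exception (b): the employer's headcount is 17, less than the 22 limit; annual gross revenue is $217,000, below the $312,000 limit — every condition holds. As to paragraphs (g)–(m): (g) applies (a current Standing Waiver is held), but is overridden by (h): (h) operates against (g): a current General Certificate is held. (i) operates (a current Schedule 5 Exemption Letter is held), but is set aside by (j): (j) is engaged — the courier service is classified under the construction sector. (k) would limit (j) — the baseline figure is 18, meeting the 18 threshold — but (l) sets (k) aside: (l) operates against (k): a current Provisional Waiver is held. (m), which would lift (l), does not operate here — the reportable unit count is 100, not less than 96. So (b) applies.
Exception (c) is satisfied on its face — the employer is a non-profit; no employee is paid on commission; the compliance score is 58 points, meeting the 58 points threshold. Turning to paragraph (n): (n) is engaged — the qualifying period is 175 days, less than the 210 days limit. Exception (c) does not apply.
Exception (d) does not apply: there is no Standing Declaration in force.
Exception (e) requires that the employer holds a current Schedule D Certificate from the Pindale Authority; but there is no Schedule D Certificate in force, so (e) is unavailable.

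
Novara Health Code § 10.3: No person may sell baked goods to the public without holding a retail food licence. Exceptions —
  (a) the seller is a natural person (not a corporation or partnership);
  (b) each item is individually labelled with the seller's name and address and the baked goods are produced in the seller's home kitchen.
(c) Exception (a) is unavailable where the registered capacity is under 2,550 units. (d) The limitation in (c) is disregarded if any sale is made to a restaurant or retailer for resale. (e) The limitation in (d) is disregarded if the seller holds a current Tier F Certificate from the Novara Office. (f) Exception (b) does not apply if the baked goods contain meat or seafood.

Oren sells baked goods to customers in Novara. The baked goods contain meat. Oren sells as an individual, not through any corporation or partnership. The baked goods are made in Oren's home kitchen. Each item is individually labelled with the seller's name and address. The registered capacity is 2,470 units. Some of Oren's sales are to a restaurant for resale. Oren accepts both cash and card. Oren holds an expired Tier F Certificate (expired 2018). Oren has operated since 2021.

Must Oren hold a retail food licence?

No — exception (a) applies; Oren is not required to hold a retail food licence.

Exception (a)'s conditions are all satisfied: the seller is a natural person. Considering the limiting provisions: (c) operates (the registered capacity is 2,470 units, under the 2,550 units limit), but is overridden by (d): (d) operates against (c): some sales are to a restaurant for resale. (e), which would lift (d), is not triggered — the Tier F Certificate is not current. Exception (a) stands.
Exception (b)'s conditions are all satisfied: items are individually labelled; the baked goods are home-kitchen produced. But: (f) is engaged — the baked goods contain meat. Exception (b) does not apply.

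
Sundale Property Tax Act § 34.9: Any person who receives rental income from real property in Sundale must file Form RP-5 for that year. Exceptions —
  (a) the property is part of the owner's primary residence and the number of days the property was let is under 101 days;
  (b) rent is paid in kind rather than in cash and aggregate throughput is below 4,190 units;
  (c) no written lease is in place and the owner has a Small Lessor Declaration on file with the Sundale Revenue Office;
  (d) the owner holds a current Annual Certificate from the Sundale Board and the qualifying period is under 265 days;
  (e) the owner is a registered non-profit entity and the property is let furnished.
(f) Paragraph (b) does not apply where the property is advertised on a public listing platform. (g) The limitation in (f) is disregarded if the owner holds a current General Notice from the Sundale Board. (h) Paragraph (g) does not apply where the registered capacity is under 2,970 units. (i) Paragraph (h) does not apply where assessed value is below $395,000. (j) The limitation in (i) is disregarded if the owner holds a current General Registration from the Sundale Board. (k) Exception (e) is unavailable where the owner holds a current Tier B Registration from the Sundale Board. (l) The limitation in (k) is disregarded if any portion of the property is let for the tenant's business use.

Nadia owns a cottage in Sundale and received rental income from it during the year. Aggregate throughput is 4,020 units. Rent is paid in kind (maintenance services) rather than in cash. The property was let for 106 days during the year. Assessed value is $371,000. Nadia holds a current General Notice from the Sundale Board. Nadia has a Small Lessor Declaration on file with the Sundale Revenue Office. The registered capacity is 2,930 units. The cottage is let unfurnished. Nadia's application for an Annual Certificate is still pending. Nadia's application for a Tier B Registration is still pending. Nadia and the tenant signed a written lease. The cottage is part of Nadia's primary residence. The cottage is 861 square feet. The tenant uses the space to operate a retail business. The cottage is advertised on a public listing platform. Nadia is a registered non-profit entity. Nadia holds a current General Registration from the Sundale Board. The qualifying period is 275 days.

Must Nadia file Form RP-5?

Yes — Nadia must file Form RP-5.

Exception (a) requires that the number of days the property was let is under 101 days; but the number of days the property was let is 106 days, not under 101 days, so (a) is unavailable.
Exception (b)'s conditions are all satisfied: rent is paid in kind; aggregate throughput is 4,020 units, below the 4,190 units limit. Turning to paragraphs (f)–(j): (f) operates against (b): the property is publicly advertised. (g) would limit (f) — a current General Notice is held — but (h) sets (g) aside: (h) applies — the registered capacity is 2,930 units, under the 2,970 units limit. (i) is engaged (assessed value is $371,000, below the $395,000 limit), but is itself disapplied by (j): (j) applies — a current General Registration is held. Exception (b) does not apply.
Exception (c) does not apply: a written lease is in place.
Exception (d) requires that the owner holds a current Annual Certificate from the Sundale Board; but there is no Annual Certificate in force, so (d) is unavailable.
Exception (e) does not apply: the property is let unfurnished.
No exception displaces § 34.9.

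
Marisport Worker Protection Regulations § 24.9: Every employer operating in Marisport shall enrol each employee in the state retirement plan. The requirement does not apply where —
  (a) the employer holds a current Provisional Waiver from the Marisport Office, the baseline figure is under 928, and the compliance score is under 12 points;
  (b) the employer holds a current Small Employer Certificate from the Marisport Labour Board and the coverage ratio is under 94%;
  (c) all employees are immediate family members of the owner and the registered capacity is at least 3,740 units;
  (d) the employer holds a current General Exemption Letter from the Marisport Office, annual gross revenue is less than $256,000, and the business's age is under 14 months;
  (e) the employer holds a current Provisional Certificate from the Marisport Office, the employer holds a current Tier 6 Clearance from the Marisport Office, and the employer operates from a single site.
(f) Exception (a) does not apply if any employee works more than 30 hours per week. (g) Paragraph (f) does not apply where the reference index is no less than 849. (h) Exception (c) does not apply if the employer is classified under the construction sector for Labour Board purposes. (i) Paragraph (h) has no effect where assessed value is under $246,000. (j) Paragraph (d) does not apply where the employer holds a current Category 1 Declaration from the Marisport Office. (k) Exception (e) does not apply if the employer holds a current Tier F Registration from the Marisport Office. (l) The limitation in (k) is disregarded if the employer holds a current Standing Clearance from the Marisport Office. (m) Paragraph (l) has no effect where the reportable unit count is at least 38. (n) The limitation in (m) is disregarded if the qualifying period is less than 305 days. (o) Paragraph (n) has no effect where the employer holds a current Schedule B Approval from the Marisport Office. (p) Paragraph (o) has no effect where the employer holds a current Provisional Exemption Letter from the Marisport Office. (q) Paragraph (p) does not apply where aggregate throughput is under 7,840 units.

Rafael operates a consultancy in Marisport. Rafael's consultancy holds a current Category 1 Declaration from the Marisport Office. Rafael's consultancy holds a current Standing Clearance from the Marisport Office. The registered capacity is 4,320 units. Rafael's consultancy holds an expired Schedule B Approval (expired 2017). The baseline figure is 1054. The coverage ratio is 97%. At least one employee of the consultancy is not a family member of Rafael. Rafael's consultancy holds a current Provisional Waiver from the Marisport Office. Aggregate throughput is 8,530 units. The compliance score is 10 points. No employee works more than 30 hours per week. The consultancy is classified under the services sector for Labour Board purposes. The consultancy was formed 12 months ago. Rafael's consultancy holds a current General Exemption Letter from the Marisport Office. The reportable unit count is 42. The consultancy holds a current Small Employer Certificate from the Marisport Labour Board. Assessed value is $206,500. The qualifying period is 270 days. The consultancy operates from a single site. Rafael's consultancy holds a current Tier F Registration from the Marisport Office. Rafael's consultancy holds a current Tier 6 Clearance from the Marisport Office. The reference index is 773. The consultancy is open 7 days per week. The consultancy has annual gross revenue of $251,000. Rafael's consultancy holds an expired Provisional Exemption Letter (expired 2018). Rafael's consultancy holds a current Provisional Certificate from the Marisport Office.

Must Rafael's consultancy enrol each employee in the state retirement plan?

No — exception (e) applies; Rafael's consultancy is not required to enrol each employee in the state retirement plan.

Exception (a) fails — the baseline figure is 1,054, not under 928.
Exception (b) does not apply: the coverage ratio is 97%, not under 94%.
Exception (c) requires that all employees are immediate family members of the owner; but at least one employee is not a family member, so (c) is unavailable.
All of (d)'s requirements are met (a current General Exemption Letter is held; annual gross revenue is $251,000, less than the $256,000 limit; the business's age is 12 months, under the 14 months limit). However, paragraph (j) must be considered: (j) is triggered — a current Category 1 Declaration is held. (d) is therefore removed.
All of (e)'s requirements are met (a current Provisional Certificate is held; a current Tier 6 Clearance is held; the employer operates from a single site). Under paragraphs (k)–(q): (k) is engaged (a current Tier F Registration is held), but is set aside by (l): (l) operates against (k): a current Standing Clearance is held. (m) would limit (l) — the reportable unit count is 42, meeting the 38 threshold — but (n) sets (m) aside: (n) operates against (m): the qualifying period is 270 days, less than the 305 days limit. (o), which would lift (n), does not operate here — there is no Schedule B Approval in force. (e) remains available.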